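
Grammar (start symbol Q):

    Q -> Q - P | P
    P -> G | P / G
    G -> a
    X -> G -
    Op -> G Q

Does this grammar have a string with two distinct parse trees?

Only Q, P, G are reachable from Q; ignoring the rest: The grammar is stratified — Q handles '-' (left-recursive), P handles '/', G atoms. Each operator has a fixed associativity and precedence level, so every string has one parse.

Unambiguous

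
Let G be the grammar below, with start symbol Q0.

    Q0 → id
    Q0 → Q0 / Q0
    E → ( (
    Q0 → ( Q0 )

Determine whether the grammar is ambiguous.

Ambiguous

Witness: id / id / id

Derivation 1: Q0 ⇒ Q0 / Q0 ⇒ id / Q0 ⇒ id / Q0 / Q0 ⇒ id / id / Q0 ⇒ id / id / id
Derivation 2: Q0 ⇒ Q0 / Q0 ⇒ Q0 / Q0 / Q0 ⇒ id / Q0 / Q0 ⇒ id / id / Q0 ⇒ id / id / id

Two distinct leftmost derivations for the same string.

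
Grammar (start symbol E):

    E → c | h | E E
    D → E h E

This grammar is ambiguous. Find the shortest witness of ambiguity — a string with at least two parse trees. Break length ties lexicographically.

length 1: no string has ≥2 trees
length 2: no string has ≥2 trees
length 3: c c c has 2 parse trees

Two derivations of c c c:
  E ⇒ E E ⇒ c E ⇒ c E E ⇒ c c E ⇒ c c c
  E ⇒ E E ⇒ E E E ⇒ c E E ⇒ c c E ⇒ c c c

c c c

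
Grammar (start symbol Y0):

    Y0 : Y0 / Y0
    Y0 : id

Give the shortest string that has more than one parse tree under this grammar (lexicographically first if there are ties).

length 1: no string has ≥2 trees
length 3: no string has ≥2 trees
length 5: id / id / id has 2 parse trees

Two derivations of id / id / id:
  Y0 ⇒ Y0 / Y0 ⇒ Y0 / Y0 / Y0 ⇒ id / Y0 / Y0 ⇒ id / id / Y0 ⇒ id / id / id
  Y0 ⇒ Y0 / Y0 ⇒ id / Y0 ⇒ id / Y0 / Y0 ⇒ id / id / Y0 ⇒ id / id / id

id / id / id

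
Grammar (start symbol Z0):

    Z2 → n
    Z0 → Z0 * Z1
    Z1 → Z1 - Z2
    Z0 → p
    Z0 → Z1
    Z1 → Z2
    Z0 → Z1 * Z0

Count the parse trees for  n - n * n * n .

Parse trees for n - n * n * n:
  [Z0 [Z0 [Z0 [Z1 [Z1 [Z2 n]] - [Z2 n]]] * [Z1 [Z2 n]]] * [Z1 [Z2 n]]]
  [Z0 [Z0 [Z1 [Z1 [Z2 n]] - [Z2 n]] * [Z0 [Z1 [Z2 n]]]] * [Z1 [Z2 n]]]
  [Z0 [Z1 [Z1 [Z2 n]] - [Z2 n]] * [Z0 [Z0 [Z1 [Z2 n]]] * [Z1 [Z2 n]]]]
  [Z0 [Z1 [Z1 [Z2 n]] - [Z2 n]] * [Z0 [Z1 [Z2 n]] * [Z0 [Z1 [Z2 n]]]]]

4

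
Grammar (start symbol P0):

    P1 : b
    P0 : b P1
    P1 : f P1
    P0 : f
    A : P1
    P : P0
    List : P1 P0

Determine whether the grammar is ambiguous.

Unambiguous

(A, List, P are unreachable from P0, so their rules don't affect L(P0).) Each reachable nonterminal has at most one production per leading terminal, and all productions are right-linear; the derivation is determined token-by-token.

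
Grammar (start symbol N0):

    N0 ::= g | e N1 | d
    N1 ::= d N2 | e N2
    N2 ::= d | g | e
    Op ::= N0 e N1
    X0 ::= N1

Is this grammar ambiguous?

Unambiguous

(Op, X0 are unreachable from N0, so their rules don't affect L(N0).) The reachable rules are right-linear with at most one rule per (nonterminal, next-terminal) pair. Each input token forces the next rule, so parsing is deterministic.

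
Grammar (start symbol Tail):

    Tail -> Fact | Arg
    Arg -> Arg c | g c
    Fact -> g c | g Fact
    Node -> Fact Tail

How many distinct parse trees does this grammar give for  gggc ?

1

Parse trees for gggc:
  [Tail [Fact g [Fact g [Fact g c]]]]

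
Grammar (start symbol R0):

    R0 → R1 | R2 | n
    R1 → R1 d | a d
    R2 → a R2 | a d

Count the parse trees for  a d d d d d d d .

Parse trees for a d d d d d d d:
  [R0 [R1 [R1 [R1 [R1 [R1 [R1 [R1 a d] d] d] d] d] d] d]]

1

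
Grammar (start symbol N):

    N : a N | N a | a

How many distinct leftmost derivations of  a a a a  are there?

Parse trees for a a a a:
  [N a [N a [N a [N a]]]]
  [N a [N a [N [N a] a]]]
  [N a [N [N a [N a]] a]]
  [N a [N [N [N a] a] a]]
  [N [N a [N a [N a]]] a]
  [N [N a [N [N a] a]] a]
  [N [N [N a [N a]] a] a]
  [N [N [N [N a] a] a] a]

8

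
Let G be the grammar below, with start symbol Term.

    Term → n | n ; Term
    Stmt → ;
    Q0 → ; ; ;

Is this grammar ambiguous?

Unambiguous

(Stmt, Q0 are unreachable from Term, so their rules don't affect L(Term).) Right-recursive list with a separator: after each atom, whether the separator follows determines the rule. One parse per string.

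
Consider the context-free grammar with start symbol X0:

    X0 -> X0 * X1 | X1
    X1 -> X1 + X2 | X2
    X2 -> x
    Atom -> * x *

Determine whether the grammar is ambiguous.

Only X0, X1, X2 are reachable from X0; ignoring the rest: X0 → X0 * X1 | X1  ;  X1 → X1 + X2 | X2  — a left-associative chain with X2 at the bottom. Each string factors uniquely by precedence.

Unambiguous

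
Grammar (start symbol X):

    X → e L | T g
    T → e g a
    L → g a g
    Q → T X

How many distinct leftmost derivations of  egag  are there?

Parse trees for egag:
  [X e [L g a g]]
  [X [T e g a] g]

2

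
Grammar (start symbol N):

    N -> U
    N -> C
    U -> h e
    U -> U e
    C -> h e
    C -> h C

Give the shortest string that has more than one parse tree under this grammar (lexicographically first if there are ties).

h e

length 2: h e has 2 parse trees

Two derivations of h e:
  N ⇒ U ⇒ h e
  N ⇒ C ⇒ h e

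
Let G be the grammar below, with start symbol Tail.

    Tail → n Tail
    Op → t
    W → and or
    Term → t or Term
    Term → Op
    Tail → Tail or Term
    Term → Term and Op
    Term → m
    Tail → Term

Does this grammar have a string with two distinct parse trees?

Ambiguous

Witness: t or m

Derivation 1: Tail ⇒ Tail or Term ⇒ Term or Term ⇒ Op or Term ⇒ t or Term ⇒ t or m
Derivation 2: Tail ⇒ Term ⇒ t or Term ⇒ t or m

Two distinct leftmost derivations for the same string.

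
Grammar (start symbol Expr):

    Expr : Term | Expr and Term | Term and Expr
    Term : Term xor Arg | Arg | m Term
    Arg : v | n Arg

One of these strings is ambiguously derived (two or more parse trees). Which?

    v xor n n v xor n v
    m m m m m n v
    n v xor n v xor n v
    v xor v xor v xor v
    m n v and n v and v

v xor n n v xor n v: 1 tree
m m m m m n v: 1 tree
n v xor n v xor n v: 1 tree
v xor v xor v xor v: 1 tree
m n v and n v and v: 4 trees

m n v and n v and v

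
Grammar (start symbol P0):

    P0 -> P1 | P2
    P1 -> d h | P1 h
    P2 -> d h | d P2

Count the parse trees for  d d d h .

1

Parse trees for d d d h:
  [P0 [P2 d [P2 d [P2 d h]]]]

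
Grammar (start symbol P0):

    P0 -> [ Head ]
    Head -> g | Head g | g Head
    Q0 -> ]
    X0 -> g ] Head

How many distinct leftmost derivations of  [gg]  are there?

2

Parse trees for [gg]:
  [P0 [ [Head [Head g] g] ]]
  [P0 [ [Head g [Head g]] ]]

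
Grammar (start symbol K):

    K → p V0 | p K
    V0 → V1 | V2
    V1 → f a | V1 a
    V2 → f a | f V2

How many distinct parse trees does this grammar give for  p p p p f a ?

Parse trees for p p p p f a:
  [K p [K p [K p [K p [V0 [V1 f a]]]]]]
  [K p [K p [K p [K p [V0 [V2 f a]]]]]]

2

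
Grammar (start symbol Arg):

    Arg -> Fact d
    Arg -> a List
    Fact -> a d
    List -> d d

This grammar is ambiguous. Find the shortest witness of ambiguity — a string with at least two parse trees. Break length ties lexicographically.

length 3: a d d has 2 parse trees

Two derivations of a d d:
  Arg ⇒ Fact d ⇒ a d d
  Arg ⇒ a List ⇒ a d d

a d d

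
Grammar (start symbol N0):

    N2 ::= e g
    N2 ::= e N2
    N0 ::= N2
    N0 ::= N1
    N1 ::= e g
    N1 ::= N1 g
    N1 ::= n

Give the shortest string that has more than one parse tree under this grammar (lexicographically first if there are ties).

e g

length 1: no string has ≥2 trees
length 2: e g has 2 parse trees

Two derivations of e g:
  N0 ⇒ N2 ⇒ e g
  N0 ⇒ N1 ⇒ e g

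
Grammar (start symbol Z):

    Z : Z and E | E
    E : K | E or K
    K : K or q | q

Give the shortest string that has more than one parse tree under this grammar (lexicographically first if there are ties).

q or q

length 1: no string has ≥2 trees
length 3: q or q has 2 parse trees

Two derivations of q or q:
  Z ⇒ E ⇒ K ⇒ K or q ⇒ q or q
  Z ⇒ E ⇒ E or K ⇒ K or K ⇒ q or K ⇒ q or q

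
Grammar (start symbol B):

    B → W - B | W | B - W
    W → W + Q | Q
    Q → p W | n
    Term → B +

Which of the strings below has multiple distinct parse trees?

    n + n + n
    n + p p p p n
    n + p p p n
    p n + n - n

p n + n - n

n + n + n: 1 tree
n + p p p p n: 1 tree
n + p p p n: 1 tree
p n + n - n: 4 trees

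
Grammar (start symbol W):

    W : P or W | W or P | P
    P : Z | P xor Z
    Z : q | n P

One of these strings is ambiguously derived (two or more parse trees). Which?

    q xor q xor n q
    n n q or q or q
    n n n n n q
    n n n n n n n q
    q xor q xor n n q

q xor q xor n q: 1 tree
n n q or q or q: 4 trees
n n n n n q: 1 tree
n n n n n n n q: 1 tree
q xor q xor n n q: 1 tree

n n q or q or q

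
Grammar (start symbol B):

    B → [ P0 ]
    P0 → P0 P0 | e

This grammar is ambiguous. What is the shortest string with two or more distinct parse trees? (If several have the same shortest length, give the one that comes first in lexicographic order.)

length 3: no string has ≥2 trees
length 4: no string has ≥2 trees
length 5: [ e e e ] has 2 parse trees

Two derivations of [ e e e ]:
  B ⇒ [ P0 ] ⇒ [ P0 P0 ] ⇒ [ P0 P0 P0 ] ⇒ [ e P0 P0 ] ⇒ [ e e P0 ] ⇒ [ e e e ]
  B ⇒ [ P0 ] ⇒ [ P0 P0 ] ⇒ [ e P0 ] ⇒ [ e P0 P0 ] ⇒ [ e e P0 ] ⇒ [ e e e ]

[ e e e ]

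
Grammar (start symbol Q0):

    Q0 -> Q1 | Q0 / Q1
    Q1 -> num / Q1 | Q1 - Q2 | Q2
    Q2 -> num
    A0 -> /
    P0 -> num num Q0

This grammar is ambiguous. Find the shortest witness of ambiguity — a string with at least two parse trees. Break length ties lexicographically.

num / num

length 1: no string has ≥2 trees
length 3: num / num has 2 parse trees

Two derivations of num / num:
  Q0 ⇒ Q1 ⇒ num / Q1 ⇒ num / Q2 ⇒ num / num
  Q0 ⇒ Q0 / Q1 ⇒ Q1 / Q1 ⇒ Q2 / Q1 ⇒ num / Q1 ⇒ num / Q2 ⇒ num / num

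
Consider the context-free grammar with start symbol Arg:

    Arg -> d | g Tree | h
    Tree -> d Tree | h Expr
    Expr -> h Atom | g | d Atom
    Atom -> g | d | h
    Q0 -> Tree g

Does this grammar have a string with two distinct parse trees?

Unambiguous

Only Arg, Tree, Expr, Atom are reachable from Arg; ignoring the rest: Each reachable nonterminal has at most one production per leading terminal, and all productions are right-linear; the derivation is determined token-by-token.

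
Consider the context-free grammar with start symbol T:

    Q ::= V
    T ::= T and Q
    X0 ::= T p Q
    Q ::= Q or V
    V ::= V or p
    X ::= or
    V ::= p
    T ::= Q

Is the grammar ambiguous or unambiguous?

Ambiguous

Witness: p or p

Derivation 1: T ⇒ Q ⇒ V ⇒ V or p ⇒ p or p
Derivation 2: T ⇒ Q ⇒ Q or V ⇒ V or V ⇒ p or V ⇒ p or p

Two distinct leftmost derivations for the same string.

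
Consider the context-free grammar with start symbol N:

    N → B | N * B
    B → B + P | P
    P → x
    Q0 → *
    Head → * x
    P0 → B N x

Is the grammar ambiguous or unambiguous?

(Q0, Head, P0 are unreachable from N, so their rules don't affect L(N).) The grammar is stratified — N handles '*' (left-recursive), B handles '+', P atoms. Each operator has a fixed associativity and precedence level, so every string has one parse.

Unambiguous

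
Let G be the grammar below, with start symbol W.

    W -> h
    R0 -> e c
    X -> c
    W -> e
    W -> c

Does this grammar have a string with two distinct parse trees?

(R0, X are unreachable from W, so their rules don't affect L(W).) The reachable rules are right-linear with at most one rule per (nonterminal, next-terminal) pair. Each input token forces the next rule, so parsing is deterministic.

Unambiguous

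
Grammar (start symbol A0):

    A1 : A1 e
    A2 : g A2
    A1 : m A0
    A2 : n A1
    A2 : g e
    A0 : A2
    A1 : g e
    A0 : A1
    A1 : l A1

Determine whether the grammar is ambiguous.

Ambiguous

Witness: g e

Derivation 1: A0 ⇒ A2 ⇒ g e
Derivation 2: A0 ⇒ A1 ⇒ g e

Two distinct leftmost derivations for the same string.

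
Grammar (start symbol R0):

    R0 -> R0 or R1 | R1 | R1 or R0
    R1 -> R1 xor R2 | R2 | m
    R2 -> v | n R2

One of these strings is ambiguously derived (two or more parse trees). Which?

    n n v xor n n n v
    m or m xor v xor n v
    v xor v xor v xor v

n n v xor n n n v: 1 tree
m or m xor v xor n v: 2 trees
v xor v xor v xor v: 1 tree

m or m xor v xor n v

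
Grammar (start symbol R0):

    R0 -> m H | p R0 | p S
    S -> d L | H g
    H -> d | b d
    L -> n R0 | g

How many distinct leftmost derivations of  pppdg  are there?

2

Parse trees for pppdg:
  [R0 p [R0 p [R0 p [S d [L g]]]]]
  [R0 p [R0 p [R0 p [S [H d] g]]]]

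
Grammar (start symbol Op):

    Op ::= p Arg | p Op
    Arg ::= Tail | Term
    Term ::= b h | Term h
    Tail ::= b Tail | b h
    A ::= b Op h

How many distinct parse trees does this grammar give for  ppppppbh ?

Parse trees for ppppppbh:
  [Op p [Op p [Op p [Op p [Op p [Op p [Arg [Tail b h]]]]]]]]
  [Op p [Op p [Op p [Op p [Op p [Op p [Arg [Term b h]]]]]]]]

2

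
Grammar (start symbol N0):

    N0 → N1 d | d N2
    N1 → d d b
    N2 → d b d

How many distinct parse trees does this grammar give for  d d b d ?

Parse trees for d d b d:
  [N0 [N1 d d b] d]
  [N0 d [N2 d b d]]

2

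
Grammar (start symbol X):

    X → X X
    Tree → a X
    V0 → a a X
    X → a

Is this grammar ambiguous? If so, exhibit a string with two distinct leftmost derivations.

Witness: a a a

Derivation 1: X ⇒ X X ⇒ X X X ⇒ a X X ⇒ a a X ⇒ a a a
Derivation 2: X ⇒ X X ⇒ a X ⇒ a X X ⇒ a a X ⇒ a a a

Two distinct leftmost derivations for the same string.

Ambiguous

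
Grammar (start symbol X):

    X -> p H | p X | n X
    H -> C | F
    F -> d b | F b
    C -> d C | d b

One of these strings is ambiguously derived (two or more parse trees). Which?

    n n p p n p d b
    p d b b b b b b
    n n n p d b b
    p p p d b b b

n n p p n p d b

n n p p n p d b: 2 trees
p d b b b b b b: 1 tree
n n n p d b b: 1 tree
p p p d b b b: 1 tree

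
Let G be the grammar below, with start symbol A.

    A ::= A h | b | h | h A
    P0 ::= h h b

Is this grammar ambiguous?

Ambiguous

Witness: h h

Derivation 1: A ⇒ A h ⇒ h h
Derivation 2: A ⇒ h A ⇒ h h

Two distinct leftmost derivations for the same string.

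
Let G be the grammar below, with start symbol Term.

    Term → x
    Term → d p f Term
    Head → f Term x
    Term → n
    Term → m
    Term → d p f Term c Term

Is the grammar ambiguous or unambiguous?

Ambiguous

Witness: d p f d p f m c m

Derivation 1: Term ⇒ d p f Term ⇒ d p f d p f Term c Term ⇒ d p f d p f m c Term ⇒ d p f d p f m c m
Derivation 2: Term ⇒ d p f Term c Term ⇒ d p f d p f Term c Term ⇒ d p f d p f m c Term ⇒ d p f d p f m c m

Two distinct leftmost derivations for the same string.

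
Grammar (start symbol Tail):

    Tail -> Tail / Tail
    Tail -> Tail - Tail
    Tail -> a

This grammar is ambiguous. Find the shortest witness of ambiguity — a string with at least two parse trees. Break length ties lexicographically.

a - a - a

length 1: no string has ≥2 trees
length 3: no string has ≥2 trees
length 5: a - a - a has 2 parse trees

Two derivations of a - a - a:
  Tail ⇒ Tail - Tail ⇒ Tail - Tail - Tail ⇒ a - Tail - Tail ⇒ a - a - Tail ⇒ a - a - a
  Tail ⇒ Tail - Tail ⇒ a - Tail ⇒ a - Tail - Tail ⇒ a - a - Tail ⇒ a - a - a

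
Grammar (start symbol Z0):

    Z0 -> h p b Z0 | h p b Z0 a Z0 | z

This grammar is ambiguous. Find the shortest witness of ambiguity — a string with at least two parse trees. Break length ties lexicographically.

length 1: no string has ≥2 trees
length 4: no string has ≥2 trees
length 6: no string has ≥2 trees
length 7: no string has ≥2 trees
length 9: h p b h p b z a z has 2 parse trees

Two derivations of h p b h p b z a z:
  Z0 ⇒ h p b Z0 ⇒ h p b h p b Z0 a Z0 ⇒ h p b h p b z a Z0 ⇒ h p b h p b z a z
  Z0 ⇒ h p b Z0 a Z0 ⇒ h p b h p b Z0 a Z0 ⇒ h p b h p b z a Z0 ⇒ h p b h p b z a z

h p b h p b z a z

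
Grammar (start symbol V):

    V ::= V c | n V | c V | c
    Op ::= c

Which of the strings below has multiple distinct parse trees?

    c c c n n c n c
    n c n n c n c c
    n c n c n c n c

n c n n c n c c

c c c n n c n c: 1 tree
n c n n c n c c: 8 trees
n c n c n c n c: 1 tree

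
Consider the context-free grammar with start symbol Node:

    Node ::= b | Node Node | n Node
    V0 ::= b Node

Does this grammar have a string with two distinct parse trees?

Ambiguous

Witness: b b b

Derivation 1: Node ⇒ Node Node ⇒ b Node ⇒ b Node Node ⇒ b b Node ⇒ b b b
Derivation 2: Node ⇒ Node Node ⇒ Node Node Node ⇒ b Node Node ⇒ b b Node ⇒ b b b

Two distinct leftmost derivations for the same string.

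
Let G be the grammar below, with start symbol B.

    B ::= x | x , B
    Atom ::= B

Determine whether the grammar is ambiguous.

Only B is reachable from B; ignoring the rest: Right-recursive list with a separator: after each atom, whether the separator follows determines the rule. One parse per string.

Unambiguous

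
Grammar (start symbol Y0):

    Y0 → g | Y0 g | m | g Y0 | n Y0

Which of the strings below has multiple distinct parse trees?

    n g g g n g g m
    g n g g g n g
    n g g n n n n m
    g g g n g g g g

g g g n g g g g

n g g g n g g m: 1 tree
g n g g g n g: 1 tree
n g g n n n n m: 1 tree
g g g n g g g g: 64 trees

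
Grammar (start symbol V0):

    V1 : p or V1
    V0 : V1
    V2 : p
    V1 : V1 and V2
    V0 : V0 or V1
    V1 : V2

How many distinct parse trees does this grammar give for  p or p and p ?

Parse trees for p or p and p:
  [V0 [V1 p or [V1 [V1 [V2 p]] and [V2 p]]]]
  [V0 [V1 [V1 p or [V1 [V2 p]]] and [V2 p]]]
  [V0 [V0 [V1 [V2 p]]] or [V1 [V1 [V2 p]] and [V2 p]]]

3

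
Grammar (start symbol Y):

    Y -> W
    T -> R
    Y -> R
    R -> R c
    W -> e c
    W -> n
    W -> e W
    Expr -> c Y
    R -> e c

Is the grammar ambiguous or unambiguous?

Witness: e c

Derivation 1: Y ⇒ W ⇒ e c
Derivation 2: Y ⇒ R ⇒ e c

Two distinct leftmost derivations for the same string.

Ambiguous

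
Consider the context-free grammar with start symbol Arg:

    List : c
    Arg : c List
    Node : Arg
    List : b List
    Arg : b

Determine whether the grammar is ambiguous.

Unambiguous

(Node is unreachable from Arg, so its rules don't affect L(Arg).) Each reachable nonterminal has at most one production per leading terminal, and all productions are right-linear; the derivation is determined token-by-token.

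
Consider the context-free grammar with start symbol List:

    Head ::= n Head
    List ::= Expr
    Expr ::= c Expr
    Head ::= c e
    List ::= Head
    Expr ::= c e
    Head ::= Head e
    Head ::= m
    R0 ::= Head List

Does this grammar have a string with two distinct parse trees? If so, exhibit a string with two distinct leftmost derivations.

Ambiguous

Witness: c e

Derivation 1: List ⇒ Expr ⇒ c e
Derivation 2: List ⇒ Head ⇒ c e

Two distinct leftmost derivations for the same string.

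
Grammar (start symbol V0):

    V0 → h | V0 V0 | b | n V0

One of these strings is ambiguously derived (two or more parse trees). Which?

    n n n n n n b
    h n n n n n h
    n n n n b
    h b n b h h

n n n n n n b: 1 tree
h n n n n n h: 1 tree
n n n n b: 1 tree
h b n b h h: 23 trees

h b n b h h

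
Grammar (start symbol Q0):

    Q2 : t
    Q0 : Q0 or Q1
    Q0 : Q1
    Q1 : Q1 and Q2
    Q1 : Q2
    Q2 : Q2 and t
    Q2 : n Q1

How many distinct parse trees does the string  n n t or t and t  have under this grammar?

Parse trees for n n t or t and t:
  [Q0 [Q0 [Q1 [Q2 n [Q1 [Q2 n [Q1 [Q2 t]]]]]]] or [Q1 [Q1 [Q2 t]] and [Q2 t]]]
  [Q0 [Q0 [Q1 [Q2 n [Q1 [Q2 n [Q1 [Q2 t]]]]]]] or [Q1 [Q2 [Q2 t] and t]]]

2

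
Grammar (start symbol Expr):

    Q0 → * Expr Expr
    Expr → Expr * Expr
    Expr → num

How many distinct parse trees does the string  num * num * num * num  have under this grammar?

Parse trees for num * num * num * num:
  [Expr [Expr num] * [Expr [Expr num] * [Expr [Expr num] * [Expr num]]]]
  [Expr [Expr num] * [Expr [Expr [Expr num] * [Expr num]] * [Expr num]]]
  [Expr [Expr [Expr num] * [Expr num]] * [Expr [Expr num] * [Expr num]]]
  [Expr [Expr [Expr num] * [Expr [Expr num] * [Expr num]]] * [Expr num]]
  [Expr [Expr [Expr [Expr num] * [Expr num]] * [Expr num]] * [Expr num]]

5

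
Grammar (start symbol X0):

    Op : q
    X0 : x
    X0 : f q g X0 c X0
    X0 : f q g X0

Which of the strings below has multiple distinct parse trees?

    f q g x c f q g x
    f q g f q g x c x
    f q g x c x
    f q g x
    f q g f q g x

f q g f q g x c x

f q g x c f q g x: 1 tree
f q g f q g x c x: 2 trees
f q g x c x: 1 tree
f q g x: 1 tree
f q g f q g x: 1 tree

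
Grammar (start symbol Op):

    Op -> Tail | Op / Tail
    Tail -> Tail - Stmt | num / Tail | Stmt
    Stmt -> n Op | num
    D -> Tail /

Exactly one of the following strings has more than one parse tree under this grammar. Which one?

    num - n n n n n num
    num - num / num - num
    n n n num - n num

num - n n n n n num: 1 tree
num - num / num - num: 1 tree
n n n num - n num: 4 trees

n n n num - n num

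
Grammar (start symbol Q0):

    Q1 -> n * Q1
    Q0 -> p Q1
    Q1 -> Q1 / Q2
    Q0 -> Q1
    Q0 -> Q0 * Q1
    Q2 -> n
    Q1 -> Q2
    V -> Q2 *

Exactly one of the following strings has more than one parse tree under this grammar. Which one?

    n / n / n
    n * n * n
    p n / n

n / n / n: 1 tree
n * n * n: 4 trees
p n / n: 1 tree

n * n * n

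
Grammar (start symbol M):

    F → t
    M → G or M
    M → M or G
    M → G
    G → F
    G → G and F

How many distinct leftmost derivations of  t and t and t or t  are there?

2

Parse trees for t and t and t or t:
  [M [G [G [G [F t]] and [F t]] and [F t]] or [M [G [F t]]]]
  [M [M [G [G [G [F t]] and [F t]] and [F t]]] or [G [F t]]]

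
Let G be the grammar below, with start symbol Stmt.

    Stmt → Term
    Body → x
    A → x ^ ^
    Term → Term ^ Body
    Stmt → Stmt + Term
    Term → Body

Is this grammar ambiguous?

Only Stmt, Term, Body are reachable from Stmt; ignoring the rest: Stmt → Stmt + Term | Term  ;  Term → Term ^ Body | Body  — a left-associative chain with Body at the bottom. Each string factors uniquely by precedence.

Unambiguous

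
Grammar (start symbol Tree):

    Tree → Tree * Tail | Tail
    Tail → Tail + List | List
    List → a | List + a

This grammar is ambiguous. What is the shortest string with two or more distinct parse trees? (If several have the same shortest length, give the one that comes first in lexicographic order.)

length 1: no string has ≥2 trees
length 3: a + a has 2 parse trees

Two derivations of a + a:
  Tree ⇒ Tail ⇒ Tail + List ⇒ List + List ⇒ a + List ⇒ a + a
  Tree ⇒ Tail ⇒ List ⇒ List + a ⇒ a + a

a + a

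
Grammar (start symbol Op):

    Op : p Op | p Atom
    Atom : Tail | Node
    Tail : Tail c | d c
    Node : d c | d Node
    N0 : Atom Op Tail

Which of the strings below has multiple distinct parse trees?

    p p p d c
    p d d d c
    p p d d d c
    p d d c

p p p d c

p p p d c: 2 trees
p d d d c: 1 tree
p p d d d c: 1 tree
p d d c: 1 tree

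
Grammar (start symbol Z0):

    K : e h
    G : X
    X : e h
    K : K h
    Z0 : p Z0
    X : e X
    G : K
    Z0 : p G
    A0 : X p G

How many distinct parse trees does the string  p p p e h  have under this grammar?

Parse trees for p p p e h:
  [Z0 p [Z0 p [Z0 p [G [X e h]]]]]
  [Z0 p [Z0 p [Z0 p [G [K e h]]]]]

2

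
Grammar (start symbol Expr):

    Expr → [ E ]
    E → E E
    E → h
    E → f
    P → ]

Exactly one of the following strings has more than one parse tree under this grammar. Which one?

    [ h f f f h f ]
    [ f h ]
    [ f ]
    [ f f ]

[ h f f f h f ]

[ h f f f h f ]: 42 trees
[ f h ]: 1 tree
[ f ]: 1 tree
[ f f ]: 1 tree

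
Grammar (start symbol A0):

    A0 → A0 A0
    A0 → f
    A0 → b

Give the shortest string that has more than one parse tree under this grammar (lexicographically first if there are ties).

b b b

length 1: no string has ≥2 trees
length 2: no string has ≥2 trees
length 3: b b b has 2 parse trees

Two derivations of b b b:
  A0 ⇒ A0 A0 ⇒ A0 A0 A0 ⇒ b A0 A0 ⇒ b b A0 ⇒ b b b
  A0 ⇒ A0 A0 ⇒ b A0 ⇒ b A0 A0 ⇒ b b A0 ⇒ b b b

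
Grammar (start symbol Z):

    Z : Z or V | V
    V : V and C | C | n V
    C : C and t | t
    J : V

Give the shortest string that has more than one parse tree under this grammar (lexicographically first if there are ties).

length 1: no string has ≥2 trees
length 2: no string has ≥2 trees
length 3: t and t has 2 parse trees

Two derivations of t and t:
  Z ⇒ V ⇒ V and C ⇒ C and C ⇒ t and C ⇒ t and t
  Z ⇒ V ⇒ C ⇒ C and t ⇒ t and t

t and t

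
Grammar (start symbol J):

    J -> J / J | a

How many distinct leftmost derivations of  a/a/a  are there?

2

Parse trees for a/a/a:
  [J [J a] / [J [J a] / [J a]]]
  [J [J [J a] / [J a]] / [J a]]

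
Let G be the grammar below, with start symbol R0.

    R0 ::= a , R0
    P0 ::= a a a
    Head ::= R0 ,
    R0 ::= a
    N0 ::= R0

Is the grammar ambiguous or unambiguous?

Unambiguous

Only R0 is reachable from R0; ignoring the rest: The reachable grammar is A → atom sep A | atom. Each atom is followed by either the separator (recurse) or end-of-string (stop) — no choice point.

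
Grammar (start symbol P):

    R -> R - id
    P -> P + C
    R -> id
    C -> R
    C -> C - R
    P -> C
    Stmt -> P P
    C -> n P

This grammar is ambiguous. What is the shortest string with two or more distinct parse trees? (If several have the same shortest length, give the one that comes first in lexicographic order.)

length 1: no string has ≥2 trees
length 2: no string has ≥2 trees
length 3: id - id has 2 parse trees

Two derivations of id - id:
  P ⇒ C ⇒ R ⇒ R - id ⇒ id - id
  P ⇒ C ⇒ C - R ⇒ R - R ⇒ id - R ⇒ id - id

id - id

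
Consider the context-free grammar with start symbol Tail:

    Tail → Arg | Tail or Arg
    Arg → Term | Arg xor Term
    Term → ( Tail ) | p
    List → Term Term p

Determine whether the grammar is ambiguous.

Unambiguous

Only Tail, Arg, Term are reachable from Tail; ignoring the rest: Tail → Tail or Arg | Arg  ;  Arg → Arg xor Term | Term  — a left-associative chain with Term at the bottom. Each string factors uniquely by precedence.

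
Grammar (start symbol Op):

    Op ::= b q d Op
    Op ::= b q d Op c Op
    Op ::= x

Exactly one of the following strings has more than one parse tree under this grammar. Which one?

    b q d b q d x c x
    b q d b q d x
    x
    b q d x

b q d b q d x c x: 2 trees
b q d b q d x: 1 tree
x: 1 tree
b q d x: 1 tree

b q d b q d x c x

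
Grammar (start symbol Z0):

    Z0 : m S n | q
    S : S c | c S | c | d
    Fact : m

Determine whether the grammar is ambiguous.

Ambiguous

Witness: m c c n

Derivation 1: Z0 ⇒ m S n ⇒ m S c n ⇒ m c c n
Derivation 2: Z0 ⇒ m S n ⇒ m c S n ⇒ m c c n

Two distinct leftmost derivations for the same string.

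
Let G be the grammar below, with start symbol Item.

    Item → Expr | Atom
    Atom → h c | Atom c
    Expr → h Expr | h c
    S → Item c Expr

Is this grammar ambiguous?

Ambiguous

Witness: h c

Derivation 1: Item ⇒ Expr ⇒ h c
Derivation 2: Item ⇒ Atom ⇒ h c

Two distinct leftmost derivations for the same string.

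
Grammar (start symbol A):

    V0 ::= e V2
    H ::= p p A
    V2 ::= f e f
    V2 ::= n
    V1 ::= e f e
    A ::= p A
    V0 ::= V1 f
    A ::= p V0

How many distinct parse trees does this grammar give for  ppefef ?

Parse trees for ppefef:
  [A p [A p [V0 e [V2 f e f]]]]
  [A p [A p [V0 [V1 e f e] f]]]

2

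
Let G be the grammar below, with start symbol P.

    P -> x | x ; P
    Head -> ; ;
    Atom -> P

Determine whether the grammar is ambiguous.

(Head, Atom are unreachable from P, so their rules don't affect L(P).) The reachable grammar is A → atom sep A | atom. Each atom is followed by either the separator (recurse) or end-of-string (stop) — no choice point.

Unambiguous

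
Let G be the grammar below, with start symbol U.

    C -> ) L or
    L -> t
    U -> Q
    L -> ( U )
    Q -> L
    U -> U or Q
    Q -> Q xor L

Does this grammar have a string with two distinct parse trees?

(C is unreachable from U, so its rules don't affect L(U).) The grammar is stratified — U handles 'or' (left-recursive), Q handles 'xor', L atoms. Each operator has a fixed associativity and precedence level, so every string has one parse.

Unambiguous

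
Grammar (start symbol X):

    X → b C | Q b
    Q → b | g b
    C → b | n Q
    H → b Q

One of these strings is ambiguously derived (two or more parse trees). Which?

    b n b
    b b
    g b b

b n b: 1 tree
b b: 2 trees
g b b: 1 tree

b b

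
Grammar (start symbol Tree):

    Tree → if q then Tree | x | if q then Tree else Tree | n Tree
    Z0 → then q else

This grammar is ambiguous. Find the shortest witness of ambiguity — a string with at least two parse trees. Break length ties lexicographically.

if q then if q then x else x

length 1: no string has ≥2 trees
length 2: no string has ≥2 trees
length 3: no string has ≥2 trees
length 4: no string has ≥2 trees
length 5: no string has ≥2 trees
length 6: no string has ≥2 trees
length 7: no string has ≥2 trees
length 8: no string has ≥2 trees
length 9: if q then if q then x else x has 2 parse trees

Two derivations of if q then if q then x else x:
  Tree ⇒ if q then Tree ⇒ if q then if q then Tree else Tree ⇒ if q then if q then x else Tree ⇒ if q then if q then x else x
  Tree ⇒ if q then Tree else Tree ⇒ if q then if q then Tree else Tree ⇒ if q then if q then x else Tree ⇒ if q then if q then x else x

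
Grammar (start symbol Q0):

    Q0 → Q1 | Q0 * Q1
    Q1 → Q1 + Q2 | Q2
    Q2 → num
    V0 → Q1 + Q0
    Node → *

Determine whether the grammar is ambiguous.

(V0, Node are unreachable from Q0, so their rules don't affect L(Q0).) Q0 → Q0 * Q1 | Q1  ;  Q1 → Q1 + Q2 | Q2  — a left-associative chain with Q2 at the bottom. Each string factors uniquely by precedence.

Unambiguous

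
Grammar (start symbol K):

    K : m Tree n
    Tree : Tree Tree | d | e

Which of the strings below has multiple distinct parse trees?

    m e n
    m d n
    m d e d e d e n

m e n: 1 tree
m d n: 1 tree
m d e d e d e n: 42 trees

m d e d e d e n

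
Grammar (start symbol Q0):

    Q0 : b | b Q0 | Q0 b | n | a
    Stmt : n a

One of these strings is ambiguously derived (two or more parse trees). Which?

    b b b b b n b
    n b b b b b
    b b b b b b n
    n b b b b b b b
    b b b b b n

b b b b b n b

b b b b b n b: 6 trees
n b b b b b: 1 tree
b b b b b b n: 1 tree
n b b b b b b b: 1 tree
b b b b b n: 1 tree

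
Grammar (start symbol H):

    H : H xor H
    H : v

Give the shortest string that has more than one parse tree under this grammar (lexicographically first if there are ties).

length 1: no string has ≥2 trees
length 3: no string has ≥2 trees
length 5: v xor v xor v has 2 parse trees

Two derivations of v xor v xor v:
  H ⇒ H xor H ⇒ H xor H xor H ⇒ v xor H xor H ⇒ v xor v xor H ⇒ v xor v xor v
  H ⇒ H xor H ⇒ v xor H ⇒ v xor H xor H ⇒ v xor v xor H ⇒ v xor v xor v

v xor v xor v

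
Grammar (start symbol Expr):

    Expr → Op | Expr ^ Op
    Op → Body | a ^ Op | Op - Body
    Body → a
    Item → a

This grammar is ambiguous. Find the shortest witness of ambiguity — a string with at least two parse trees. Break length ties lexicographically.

length 1: no string has ≥2 trees
length 3: a ^ a has 2 parse trees

Two derivations of a ^ a:
  Expr ⇒ Op ⇒ a ^ Op ⇒ a ^ Body ⇒ a ^ a
  Expr ⇒ Expr ^ Op ⇒ Op ^ Op ⇒ Body ^ Op ⇒ a ^ Op ⇒ a ^ Body ⇒ a ^ a

a ^ a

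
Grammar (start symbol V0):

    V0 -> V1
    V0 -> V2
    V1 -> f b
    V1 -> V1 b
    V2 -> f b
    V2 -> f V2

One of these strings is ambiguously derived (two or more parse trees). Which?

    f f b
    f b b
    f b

f b

f f b: 1 tree
f b b: 1 tree
f b: 2 trees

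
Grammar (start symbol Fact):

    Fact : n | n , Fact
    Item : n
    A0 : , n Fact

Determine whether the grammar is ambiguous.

Unambiguous

Only Fact is reachable from Fact; ignoring the rest: Right-recursive list with a separator: after each atom, whether the separator follows determines the rule. One parse per string.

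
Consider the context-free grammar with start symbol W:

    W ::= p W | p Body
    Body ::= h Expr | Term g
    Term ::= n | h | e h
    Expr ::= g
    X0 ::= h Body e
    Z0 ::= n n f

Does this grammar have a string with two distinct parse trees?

Witness: p h g

Derivation 1: W ⇒ p Body ⇒ p h Expr ⇒ p h g
Derivation 2: W ⇒ p Body ⇒ p Term g ⇒ p h g

Two distinct leftmost derivations for the same string.

Ambiguous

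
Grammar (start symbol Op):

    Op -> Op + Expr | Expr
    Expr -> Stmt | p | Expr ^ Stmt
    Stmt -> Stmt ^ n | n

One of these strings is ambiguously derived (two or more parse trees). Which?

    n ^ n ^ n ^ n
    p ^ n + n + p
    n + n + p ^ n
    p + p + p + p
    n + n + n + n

n ^ n ^ n ^ n

n ^ n ^ n ^ n: 8 trees
p ^ n + n + p: 1 tree
n + n + p ^ n: 1 tree
p + p + p + p: 1 tree
n + n + n + n: 1 tree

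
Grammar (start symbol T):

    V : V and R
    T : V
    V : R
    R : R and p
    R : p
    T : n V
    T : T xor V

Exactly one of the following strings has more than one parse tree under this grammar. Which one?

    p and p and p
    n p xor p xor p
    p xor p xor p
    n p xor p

p and p and p

p and p and p: 4 trees
n p xor p xor p: 1 tree
p xor p xor p: 1 tree
n p xor p: 1 tree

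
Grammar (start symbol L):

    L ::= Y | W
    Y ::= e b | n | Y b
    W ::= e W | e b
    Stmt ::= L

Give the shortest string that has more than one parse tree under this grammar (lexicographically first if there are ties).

length 1: no string has ≥2 trees
length 2: e b has 2 parse trees

Two derivations of e b:
  L ⇒ Y ⇒ e b
  L ⇒ W ⇒ e b

e b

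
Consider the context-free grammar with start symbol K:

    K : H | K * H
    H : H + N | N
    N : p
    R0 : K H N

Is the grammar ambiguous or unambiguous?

Unambiguous

Only K, H, N are reachable from K; ignoring the rest: The grammar is stratified — K handles '*' (left-recursive), H handles '+', N atoms. Each operator has a fixed associativity and precedence level, so every string has one parse.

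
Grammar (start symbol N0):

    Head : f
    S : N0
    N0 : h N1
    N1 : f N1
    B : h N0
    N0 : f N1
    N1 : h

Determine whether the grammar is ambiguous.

Unambiguous

(Head, S, B are unreachable from N0, so their rules don't affect L(N0).) The reachable rules are right-linear with at most one rule per (nonterminal, next-terminal) pair. Each input token forces the next rule, so parsing is deterministic.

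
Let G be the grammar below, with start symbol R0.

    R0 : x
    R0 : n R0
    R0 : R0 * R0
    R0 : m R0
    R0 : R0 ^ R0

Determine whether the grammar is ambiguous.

Witness: m x * x

Derivation 1: R0 ⇒ R0 * R0 ⇒ m R0 * R0 ⇒ m x * R0 ⇒ m x * x
Derivation 2: R0 ⇒ m R0 ⇒ m R0 * R0 ⇒ m x * R0 ⇒ m x * x

Two distinct leftmost derivations for the same string.

Ambiguous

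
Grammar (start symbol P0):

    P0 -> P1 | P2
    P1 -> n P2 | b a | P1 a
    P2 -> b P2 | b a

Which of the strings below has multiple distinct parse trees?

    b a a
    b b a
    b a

b a

b a a: 1 tree
b b a: 1 tree
b a: 2 trees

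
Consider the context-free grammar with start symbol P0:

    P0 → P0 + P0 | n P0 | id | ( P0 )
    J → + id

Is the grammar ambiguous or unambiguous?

Ambiguous

Witness: n id + id

Derivation 1: P0 ⇒ P0 + P0 ⇒ n P0 + P0 ⇒ n id + P0 ⇒ n id + id
Derivation 2: P0 ⇒ n P0 ⇒ n P0 + P0 ⇒ n id + P0 ⇒ n id + id

Two distinct leftmost derivations for the same string.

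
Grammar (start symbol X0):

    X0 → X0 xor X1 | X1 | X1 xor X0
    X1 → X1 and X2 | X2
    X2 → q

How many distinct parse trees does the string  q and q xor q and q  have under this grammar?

Parse trees for q and q xor q and q:
  [X0 [X0 [X1 [X1 [X2 q]] and [X2 q]]] xor [X1 [X1 [X2 q]] and [X2 q]]]
  [X0 [X1 [X1 [X2 q]] and [X2 q]] xor [X0 [X1 [X1 [X2 q]] and [X2 q]]]]

2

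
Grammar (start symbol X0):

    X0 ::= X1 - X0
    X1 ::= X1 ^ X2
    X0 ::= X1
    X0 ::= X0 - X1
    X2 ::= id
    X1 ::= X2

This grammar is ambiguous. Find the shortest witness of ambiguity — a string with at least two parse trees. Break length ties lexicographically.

id - id

length 1: no string has ≥2 trees
length 3: id - id has 2 parse trees

Two derivations of id - id:
  X0 ⇒ X1 - X0 ⇒ X2 - X0 ⇒ id - X0 ⇒ id - X1 ⇒ id - X2 ⇒ id - id
  X0 ⇒ X0 - X1 ⇒ X1 - X1 ⇒ X2 - X1 ⇒ id - X1 ⇒ id - X2 ⇒ id - id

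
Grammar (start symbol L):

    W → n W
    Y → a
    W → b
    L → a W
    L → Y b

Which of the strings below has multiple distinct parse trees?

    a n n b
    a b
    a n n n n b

a n n b: 1 tree
a b: 2 trees
a n n n n b: 1 tree

a b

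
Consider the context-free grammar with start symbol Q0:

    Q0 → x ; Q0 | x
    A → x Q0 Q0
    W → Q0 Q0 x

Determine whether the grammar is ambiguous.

(A, W are unreachable from Q0, so their rules don't affect L(Q0).) Right-recursive list with a separator: after each atom, whether the separator follows determines the rule. One parse per string.

Unambiguous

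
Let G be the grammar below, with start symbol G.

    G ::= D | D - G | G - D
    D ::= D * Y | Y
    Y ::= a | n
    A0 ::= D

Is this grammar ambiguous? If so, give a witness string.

Witness: a - a

Derivation 1: G ⇒ D - G ⇒ Y - G ⇒ a - G ⇒ a - D ⇒ a - Y ⇒ a - a
Derivation 2: G ⇒ G - D ⇒ D - D ⇒ Y - D ⇒ a - D ⇒ a - Y ⇒ a - a

Two distinct leftmost derivations for the same string.

Ambiguous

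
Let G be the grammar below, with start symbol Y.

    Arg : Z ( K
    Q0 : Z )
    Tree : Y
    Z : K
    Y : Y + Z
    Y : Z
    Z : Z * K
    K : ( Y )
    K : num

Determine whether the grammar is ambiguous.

Unambiguous

(Tree, Arg, Q0 are unreachable from Y, so their rules don't affect L(Y).) This is a standard precedence ladder (Y over Z over K), with each level left-recursive on its own operator ('+' at Y, '*' at Z). That structure is LR(1), hence unambiguous.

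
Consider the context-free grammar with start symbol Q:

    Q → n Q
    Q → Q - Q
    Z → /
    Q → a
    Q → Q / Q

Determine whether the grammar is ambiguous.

Ambiguous

Witness: n a - a

Derivation 1: Q ⇒ n Q ⇒ n Q - Q ⇒ n a - Q ⇒ n a - a
Derivation 2: Q ⇒ Q - Q ⇒ n Q - Q ⇒ n a - Q ⇒ n a - a

Two distinct leftmost derivations for the same string.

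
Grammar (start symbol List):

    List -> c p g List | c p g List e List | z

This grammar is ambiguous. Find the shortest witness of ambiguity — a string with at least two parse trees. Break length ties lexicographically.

length 1: no string has ≥2 trees
length 4: no string has ≥2 trees
length 6: no string has ≥2 trees
length 7: no string has ≥2 trees
length 9: c p g c p g z e z has 2 parse trees

Two derivations of c p g c p g z e z:
  List ⇒ c p g List ⇒ c p g c p g List e List ⇒ c p g c p g z e List ⇒ c p g c p g z e z
  List ⇒ c p g List e List ⇒ c p g c p g List e List ⇒ c p g c p g z e List ⇒ c p g c p g z e z

c p g c p g z e z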